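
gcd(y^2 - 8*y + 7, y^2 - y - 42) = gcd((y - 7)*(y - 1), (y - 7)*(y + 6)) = y - 7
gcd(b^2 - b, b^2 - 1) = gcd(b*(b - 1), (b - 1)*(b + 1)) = b - 1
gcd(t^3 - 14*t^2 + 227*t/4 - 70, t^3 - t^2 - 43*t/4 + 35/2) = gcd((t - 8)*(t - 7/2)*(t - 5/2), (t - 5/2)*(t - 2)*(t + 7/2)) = t - 5/2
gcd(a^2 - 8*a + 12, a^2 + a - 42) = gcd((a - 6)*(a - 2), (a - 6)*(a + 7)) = a - 6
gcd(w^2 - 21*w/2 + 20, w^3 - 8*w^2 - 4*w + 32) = w - 8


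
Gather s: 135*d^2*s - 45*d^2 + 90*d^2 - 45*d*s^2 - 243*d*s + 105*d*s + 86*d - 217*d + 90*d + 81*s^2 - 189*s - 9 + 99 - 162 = 45*d^2 - 41*d + s^2*(81 - 45*d) + s*(135*d^2 - 138*d - 189) - 72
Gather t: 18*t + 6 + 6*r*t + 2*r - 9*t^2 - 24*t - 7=2*r - 9*t^2 + t*(6*r - 6) - 1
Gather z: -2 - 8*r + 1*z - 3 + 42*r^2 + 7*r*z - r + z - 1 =42*r^2 - 9*r + z*(7*r + 2) - 6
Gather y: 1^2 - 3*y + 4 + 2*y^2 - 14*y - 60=2*y^2 - 17*y - 55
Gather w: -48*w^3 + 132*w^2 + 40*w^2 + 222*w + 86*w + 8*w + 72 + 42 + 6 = -48*w^3 + 172*w^2 + 316*w + 120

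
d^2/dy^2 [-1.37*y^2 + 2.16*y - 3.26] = -2.74000000000000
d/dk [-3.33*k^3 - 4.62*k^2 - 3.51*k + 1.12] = -9.99*k^2 - 9.24*k - 3.51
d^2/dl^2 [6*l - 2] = 0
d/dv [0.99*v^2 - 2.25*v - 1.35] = 1.98*v - 2.25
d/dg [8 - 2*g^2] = -4*g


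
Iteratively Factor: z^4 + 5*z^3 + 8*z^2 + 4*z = (z + 2)*(z^3 + 3*z^2 + 2*z) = z*(z + 2)*(z^2 + 3*z + 2) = z*(z + 2)^2*(z + 1)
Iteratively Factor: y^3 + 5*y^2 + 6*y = (y + 3)*(y^2 + 2*y) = (y + 2)*(y + 3)*(y)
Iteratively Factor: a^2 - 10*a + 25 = (a - 5)*(a - 5)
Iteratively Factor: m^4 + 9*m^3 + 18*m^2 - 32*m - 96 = (m + 4)*(m^3 + 5*m^2 - 2*m - 24) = (m - 2)*(m + 4)*(m^2 + 7*m + 12) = (m - 2)*(m + 3)*(m + 4)*(m + 4)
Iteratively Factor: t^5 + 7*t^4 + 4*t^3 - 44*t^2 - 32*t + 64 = (t + 4)*(t^4 + 3*t^3 - 8*t^2 - 12*t + 16) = (t - 1)*(t + 4)*(t^3 + 4*t^2 - 4*t - 16) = (t - 1)*(t + 4)^2*(t^2 - 4) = (t - 1)*(t + 2)*(t + 4)^2*(t - 2)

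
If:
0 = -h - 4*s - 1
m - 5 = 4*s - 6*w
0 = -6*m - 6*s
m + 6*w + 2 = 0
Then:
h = 6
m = 7/4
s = -7/4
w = -5/8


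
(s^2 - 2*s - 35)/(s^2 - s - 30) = (s - 7)/(s - 6)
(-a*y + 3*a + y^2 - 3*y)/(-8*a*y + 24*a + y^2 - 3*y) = (-a + y)/(-8*a + y)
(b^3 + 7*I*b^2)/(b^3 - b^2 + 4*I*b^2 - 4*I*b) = b*(b + 7*I)/(b^2 - b + 4*I*b - 4*I)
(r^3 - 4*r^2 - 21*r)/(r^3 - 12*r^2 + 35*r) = (r + 3)/(r - 5)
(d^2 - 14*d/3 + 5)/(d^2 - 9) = (d - 5/3)/(d + 3)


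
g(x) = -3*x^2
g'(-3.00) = 18.00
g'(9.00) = -54.00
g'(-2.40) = 14.40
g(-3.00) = -27.00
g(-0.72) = -1.56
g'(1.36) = -8.16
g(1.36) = -5.55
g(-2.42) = -17.57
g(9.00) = -243.00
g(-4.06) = -49.45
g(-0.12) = -0.04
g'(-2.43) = 14.58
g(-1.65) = -8.17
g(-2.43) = -17.71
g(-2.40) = -17.28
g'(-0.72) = 4.32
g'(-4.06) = 24.36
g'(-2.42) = 14.52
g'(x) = -6*x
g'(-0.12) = 0.72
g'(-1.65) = 9.90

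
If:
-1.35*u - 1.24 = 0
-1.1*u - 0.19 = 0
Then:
No Solution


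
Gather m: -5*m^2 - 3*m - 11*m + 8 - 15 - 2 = -5*m^2 - 14*m - 9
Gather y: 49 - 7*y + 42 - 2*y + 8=99 - 9*y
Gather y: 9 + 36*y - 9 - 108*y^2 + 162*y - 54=-108*y^2 + 198*y - 54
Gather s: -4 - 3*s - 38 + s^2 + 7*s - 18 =s^2 + 4*s - 60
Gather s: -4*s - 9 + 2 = -4*s - 7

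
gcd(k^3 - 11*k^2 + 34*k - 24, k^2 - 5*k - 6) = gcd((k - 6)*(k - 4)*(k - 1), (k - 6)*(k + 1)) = k - 6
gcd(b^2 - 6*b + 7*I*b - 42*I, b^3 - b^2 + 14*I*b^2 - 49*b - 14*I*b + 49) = b + 7*I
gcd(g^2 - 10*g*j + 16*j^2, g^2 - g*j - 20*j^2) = 1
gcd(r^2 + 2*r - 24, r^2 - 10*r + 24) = r - 4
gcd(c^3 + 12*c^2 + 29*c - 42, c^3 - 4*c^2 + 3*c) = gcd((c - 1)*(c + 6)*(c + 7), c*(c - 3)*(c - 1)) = c - 1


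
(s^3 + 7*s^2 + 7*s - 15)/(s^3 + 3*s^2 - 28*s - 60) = (s^3 + 7*s^2 + 7*s - 15)/(s^3 + 3*s^2 - 28*s - 60)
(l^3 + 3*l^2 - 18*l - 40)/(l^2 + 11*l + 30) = (l^2 - 2*l - 8)/(l + 6)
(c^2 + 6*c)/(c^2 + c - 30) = c/(c - 5)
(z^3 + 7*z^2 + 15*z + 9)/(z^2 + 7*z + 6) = (z^2 + 6*z + 9)/(z + 6)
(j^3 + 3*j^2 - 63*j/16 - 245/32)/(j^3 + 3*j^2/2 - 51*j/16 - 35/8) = (j + 7/2)/(j + 2)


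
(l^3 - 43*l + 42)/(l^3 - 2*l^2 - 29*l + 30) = (l + 7)/(l + 5)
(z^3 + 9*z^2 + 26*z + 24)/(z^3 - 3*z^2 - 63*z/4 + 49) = 4*(z^2 + 5*z + 6)/(4*z^2 - 28*z + 49)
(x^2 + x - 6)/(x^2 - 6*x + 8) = (x + 3)/(x - 4)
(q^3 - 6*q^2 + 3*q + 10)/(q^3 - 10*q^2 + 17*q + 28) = (q^2 - 7*q + 10)/(q^2 - 11*q + 28)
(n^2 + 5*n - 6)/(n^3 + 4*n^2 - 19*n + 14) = (n + 6)/(n^2 + 5*n - 14)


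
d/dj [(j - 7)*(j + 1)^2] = (j + 1)*(3*j - 13)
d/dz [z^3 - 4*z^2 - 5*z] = 3*z^2 - 8*z - 5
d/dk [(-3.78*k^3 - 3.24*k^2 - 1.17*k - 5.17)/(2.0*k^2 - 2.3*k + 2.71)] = (-7.56*k^4 + 17.388*k^3 - 20.9394*k^2 + 3.1192*k - 15.0617)/(4.0*k^4 - 9.2*k^3 + 16.13*k^2 - 12.466*k + 7.3441)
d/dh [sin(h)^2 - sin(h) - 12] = sin(2*h) - cos(h)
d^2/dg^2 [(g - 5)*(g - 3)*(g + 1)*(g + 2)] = 12*g^2 - 30*g - 14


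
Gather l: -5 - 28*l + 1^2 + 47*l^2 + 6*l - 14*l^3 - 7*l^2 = -14*l^3 + 40*l^2 - 22*l - 4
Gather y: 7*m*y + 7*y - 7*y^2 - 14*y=-7*y^2 + y*(7*m - 7)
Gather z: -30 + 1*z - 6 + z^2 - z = z^2 - 36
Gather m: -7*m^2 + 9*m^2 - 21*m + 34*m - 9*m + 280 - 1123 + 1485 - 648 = 2*m^2 + 4*m - 6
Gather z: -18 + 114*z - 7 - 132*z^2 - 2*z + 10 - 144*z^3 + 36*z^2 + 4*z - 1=-144*z^3 - 96*z^2 + 116*z - 16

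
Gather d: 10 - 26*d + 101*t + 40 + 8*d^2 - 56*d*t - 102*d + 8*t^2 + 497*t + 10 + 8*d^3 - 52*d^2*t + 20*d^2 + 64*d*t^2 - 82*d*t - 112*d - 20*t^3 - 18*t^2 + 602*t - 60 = 8*d^3 + d^2*(28 - 52*t) + d*(64*t^2 - 138*t - 240) - 20*t^3 - 10*t^2 + 1200*t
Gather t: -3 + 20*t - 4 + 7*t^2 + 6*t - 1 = 7*t^2 + 26*t - 8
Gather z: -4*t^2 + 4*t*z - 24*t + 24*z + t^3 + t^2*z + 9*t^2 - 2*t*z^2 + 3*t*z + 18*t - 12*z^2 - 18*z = t^3 + 5*t^2 - 6*t + z^2*(-2*t - 12) + z*(t^2 + 7*t + 6)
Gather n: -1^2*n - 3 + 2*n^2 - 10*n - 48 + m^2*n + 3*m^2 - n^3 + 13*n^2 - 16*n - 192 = 3*m^2 - n^3 + 15*n^2 + n*(m^2 - 27) - 243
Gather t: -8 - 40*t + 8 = -40*t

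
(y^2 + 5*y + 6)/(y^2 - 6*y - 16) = (y + 3)/(y - 8)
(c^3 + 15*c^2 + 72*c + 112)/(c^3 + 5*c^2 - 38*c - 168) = (c + 4)/(c - 6)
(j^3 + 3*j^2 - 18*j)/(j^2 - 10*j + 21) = j*(j + 6)/(j - 7)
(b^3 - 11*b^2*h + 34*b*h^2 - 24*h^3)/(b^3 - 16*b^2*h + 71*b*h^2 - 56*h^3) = (b^2 - 10*b*h + 24*h^2)/(b^2 - 15*b*h + 56*h^2)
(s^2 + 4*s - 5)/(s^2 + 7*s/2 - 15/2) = 2*(s - 1)/(2*s - 3)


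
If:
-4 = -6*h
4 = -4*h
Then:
No Solution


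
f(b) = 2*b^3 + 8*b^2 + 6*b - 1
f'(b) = 6*b^2 + 16*b + 6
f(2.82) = 124.39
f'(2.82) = 98.83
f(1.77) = 45.77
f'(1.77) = 53.12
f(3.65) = 224.73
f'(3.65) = 144.34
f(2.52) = 96.93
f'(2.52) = 84.42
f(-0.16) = -1.76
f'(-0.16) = 3.59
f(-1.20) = -0.14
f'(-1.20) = -4.56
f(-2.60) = 2.33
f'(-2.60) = 4.96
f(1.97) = 57.16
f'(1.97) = 60.81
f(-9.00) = -865.00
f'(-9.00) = 348.00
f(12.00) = 4679.00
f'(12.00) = 1062.00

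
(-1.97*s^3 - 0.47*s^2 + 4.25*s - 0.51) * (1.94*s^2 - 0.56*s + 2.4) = -3.8218*s^5 + 0.1914*s^4 + 3.7802*s^3 - 4.4974*s^2 + 10.4856*s - 1.224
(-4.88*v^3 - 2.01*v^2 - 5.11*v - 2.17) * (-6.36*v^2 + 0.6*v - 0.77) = 31.0368*v^5 + 9.8556*v^4 + 35.0512*v^3 + 12.2829*v^2 + 2.6327*v + 1.6709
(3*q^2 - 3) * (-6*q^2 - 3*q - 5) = -18*q^4 - 9*q^3 + 3*q^2 + 9*q + 15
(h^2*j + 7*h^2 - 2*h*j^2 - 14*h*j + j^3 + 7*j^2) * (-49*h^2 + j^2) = -49*h^4*j - 343*h^4 + 98*h^3*j^2 + 686*h^3*j - 48*h^2*j^3 - 336*h^2*j^2 - 2*h*j^4 - 14*h*j^3 + j^5 + 7*j^4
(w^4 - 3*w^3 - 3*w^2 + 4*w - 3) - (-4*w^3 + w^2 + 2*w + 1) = w^4 + w^3 - 4*w^2 + 2*w - 4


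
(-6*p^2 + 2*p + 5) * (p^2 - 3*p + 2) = -6*p^4 + 20*p^3 - 13*p^2 - 11*p + 10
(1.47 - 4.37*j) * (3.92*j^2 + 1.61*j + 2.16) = -17.1304*j^3 - 1.2733*j^2 - 7.0725*j + 3.1752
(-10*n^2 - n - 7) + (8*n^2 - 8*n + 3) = -2*n^2 - 9*n - 4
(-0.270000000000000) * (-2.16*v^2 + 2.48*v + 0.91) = 0.5832*v^2 - 0.6696*v - 0.2457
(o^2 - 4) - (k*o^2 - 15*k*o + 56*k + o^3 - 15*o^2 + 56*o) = -k*o^2 + 15*k*o - 56*k - o^3 + 16*o^2 - 56*o - 4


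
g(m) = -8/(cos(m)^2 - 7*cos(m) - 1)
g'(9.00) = 0.75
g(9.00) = -1.29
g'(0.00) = 0.00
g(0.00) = 1.14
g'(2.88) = 0.41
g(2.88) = -1.19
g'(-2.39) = -2.14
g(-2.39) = -1.72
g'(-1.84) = -66.80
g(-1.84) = -8.58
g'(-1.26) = -5.24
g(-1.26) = 2.63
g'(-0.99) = -1.92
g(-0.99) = 1.76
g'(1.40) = 11.24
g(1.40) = 3.70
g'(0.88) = 1.38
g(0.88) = 1.58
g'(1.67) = 650.03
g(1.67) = 26.94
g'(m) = -8*(2*sin(m)*cos(m) - 7*sin(m))/(cos(m)^2 - 7*cos(m) - 1)^2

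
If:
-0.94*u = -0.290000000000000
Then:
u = 0.31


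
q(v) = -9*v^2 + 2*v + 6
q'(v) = 2 - 18*v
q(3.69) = -109.16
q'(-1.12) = 22.16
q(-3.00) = -81.00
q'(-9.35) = 170.30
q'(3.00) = -52.00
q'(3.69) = -64.42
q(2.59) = -49.19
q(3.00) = -69.00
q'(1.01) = -16.18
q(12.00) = -1266.00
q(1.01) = -1.16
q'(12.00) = -214.00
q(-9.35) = -799.50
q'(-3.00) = 56.00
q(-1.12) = -7.53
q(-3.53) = -113.21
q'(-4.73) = 87.14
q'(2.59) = -44.62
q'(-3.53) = 65.54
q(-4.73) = -204.82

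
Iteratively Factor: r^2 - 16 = (r - 4)*(r + 4)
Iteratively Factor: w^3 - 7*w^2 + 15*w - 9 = (w - 1)*(w^2 - 6*w + 9) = (w - 3)*(w - 1)*(w - 3)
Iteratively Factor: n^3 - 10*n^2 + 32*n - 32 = (n - 4)*(n^2 - 6*n + 8) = (n - 4)^2*(n - 2)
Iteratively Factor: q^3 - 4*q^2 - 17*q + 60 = (q + 4)*(q^2 - 8*q + 15) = (q - 3)*(q + 4)*(q - 5)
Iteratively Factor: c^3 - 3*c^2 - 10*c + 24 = (c - 4)*(c^2 + c - 6) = (c - 4)*(c + 3)*(c - 2)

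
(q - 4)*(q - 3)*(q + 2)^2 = q^4 - 3*q^3 - 12*q^2 + 20*q + 48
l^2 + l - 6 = (l - 2)*(l + 3)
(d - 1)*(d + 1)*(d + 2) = d^3 + 2*d^2 - d - 2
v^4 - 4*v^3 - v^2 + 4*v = v*(v - 4)*(v - 1)*(v + 1)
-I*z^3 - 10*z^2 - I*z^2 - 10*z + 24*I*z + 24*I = (z - 6*I)*(z - 4*I)*(-I*z - I)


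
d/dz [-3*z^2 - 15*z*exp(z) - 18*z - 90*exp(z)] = -15*z*exp(z) - 6*z - 105*exp(z) - 18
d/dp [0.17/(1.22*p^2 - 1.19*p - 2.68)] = (0.2023 - 0.4148*p)/(-1.22*p^2 + 1.19*p + 2.68)^2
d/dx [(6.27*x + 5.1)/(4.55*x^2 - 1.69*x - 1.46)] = (28.5285*x^2 - 10.5963*x - (6.27*x + 5.1)*(9.1*x - 1.69) - 9.1542)/(-4.55*x^2 + 1.69*x + 1.46)^2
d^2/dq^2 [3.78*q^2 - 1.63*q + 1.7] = 7.56000000000000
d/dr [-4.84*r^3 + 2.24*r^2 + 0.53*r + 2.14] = -14.52*r^2 + 4.48*r + 0.53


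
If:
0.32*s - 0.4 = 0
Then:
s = 1.25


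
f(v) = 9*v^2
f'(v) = 18*v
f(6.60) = 392.04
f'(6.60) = 118.80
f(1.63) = 23.91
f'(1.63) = 29.34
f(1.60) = 23.04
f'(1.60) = 28.80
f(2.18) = 42.77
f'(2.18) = 39.24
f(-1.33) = 15.92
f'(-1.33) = -23.94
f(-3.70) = 123.21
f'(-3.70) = -66.60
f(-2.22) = 44.36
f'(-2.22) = -39.96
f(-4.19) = 158.00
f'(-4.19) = -75.42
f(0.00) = 0.00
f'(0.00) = 0.00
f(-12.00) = 1296.00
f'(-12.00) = -216.00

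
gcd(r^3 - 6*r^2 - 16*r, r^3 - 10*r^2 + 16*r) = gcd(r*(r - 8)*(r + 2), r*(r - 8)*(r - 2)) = r^2 - 8*r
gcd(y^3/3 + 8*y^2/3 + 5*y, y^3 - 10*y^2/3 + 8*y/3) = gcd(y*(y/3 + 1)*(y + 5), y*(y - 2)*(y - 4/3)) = y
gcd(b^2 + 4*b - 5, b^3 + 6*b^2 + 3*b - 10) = b^2 + 4*b - 5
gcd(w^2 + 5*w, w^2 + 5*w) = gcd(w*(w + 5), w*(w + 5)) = w^2 + 5*w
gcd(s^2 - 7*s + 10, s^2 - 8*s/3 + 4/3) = s - 2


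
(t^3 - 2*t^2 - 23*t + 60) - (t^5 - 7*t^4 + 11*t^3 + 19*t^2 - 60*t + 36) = -t^5 + 7*t^4 - 10*t^3 - 21*t^2 + 37*t + 24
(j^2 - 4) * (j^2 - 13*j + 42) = j^4 - 13*j^3 + 38*j^2 + 52*j - 168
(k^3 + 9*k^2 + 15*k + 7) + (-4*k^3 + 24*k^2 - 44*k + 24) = -3*k^3 + 33*k^2 - 29*k + 31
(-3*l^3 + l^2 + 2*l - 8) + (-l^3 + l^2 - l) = -4*l^3 + 2*l^2 + l - 8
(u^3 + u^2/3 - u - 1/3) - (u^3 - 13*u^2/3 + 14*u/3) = 14*u^2/3 - 17*u/3 - 1/3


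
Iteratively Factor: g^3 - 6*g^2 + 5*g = (g - 5)*(g^2 - g) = (g - 5)*(g - 1)*(g)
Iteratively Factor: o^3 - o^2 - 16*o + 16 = (o + 4)*(o^2 - 5*o + 4) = (o - 4)*(o + 4)*(o - 1)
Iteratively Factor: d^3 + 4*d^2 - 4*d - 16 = (d - 2)*(d^2 + 6*d + 8) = (d - 2)*(d + 2)*(d + 4)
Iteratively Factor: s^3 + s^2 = (s)*(s^2 + s) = s^2*(s + 1)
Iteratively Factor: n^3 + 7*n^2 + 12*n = (n + 3)*(n^2 + 4*n) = (n + 3)*(n + 4)*(n)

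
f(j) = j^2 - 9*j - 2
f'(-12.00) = -33.00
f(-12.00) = 250.00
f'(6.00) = 3.00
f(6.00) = -20.00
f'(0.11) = -8.78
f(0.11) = -2.98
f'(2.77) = -3.46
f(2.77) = -19.26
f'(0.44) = -8.12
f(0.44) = -5.77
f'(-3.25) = -15.50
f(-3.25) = 37.81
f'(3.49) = -2.02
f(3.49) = -21.23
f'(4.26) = -0.48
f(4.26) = -22.19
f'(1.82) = -5.36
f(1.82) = -15.07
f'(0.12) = -8.76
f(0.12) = -3.07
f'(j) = 2*j - 9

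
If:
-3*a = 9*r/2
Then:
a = -3*r/2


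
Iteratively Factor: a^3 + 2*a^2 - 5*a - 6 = (a + 3)*(a^2 - a - 2) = (a + 1)*(a + 3)*(a - 2)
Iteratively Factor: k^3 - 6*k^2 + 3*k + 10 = (k + 1)*(k^2 - 7*k + 10) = (k - 5)*(k + 1)*(k - 2)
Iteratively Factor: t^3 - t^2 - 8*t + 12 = (t - 2)*(t^2 + t - 6) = (t - 2)^2*(t + 3)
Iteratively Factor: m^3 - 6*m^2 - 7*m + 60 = (m - 4)*(m^2 - 2*m - 15) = (m - 5)*(m - 4)*(m + 3)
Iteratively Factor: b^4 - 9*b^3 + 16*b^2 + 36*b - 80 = (b + 2)*(b^3 - 11*b^2 + 38*b - 40) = (b - 5)*(b + 2)*(b^2 - 6*b + 8) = (b - 5)*(b - 2)*(b + 2)*(b - 4)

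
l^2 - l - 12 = (l - 4)*(l + 3)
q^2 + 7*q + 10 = (q + 2)*(q + 5)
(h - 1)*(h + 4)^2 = h^3 + 7*h^2 + 8*h - 16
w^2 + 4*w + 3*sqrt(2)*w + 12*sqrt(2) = (w + 4)*(w + 3*sqrt(2))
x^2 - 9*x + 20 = (x - 5)*(x - 4)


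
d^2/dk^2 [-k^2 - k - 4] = -2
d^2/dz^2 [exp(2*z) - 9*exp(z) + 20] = (4*exp(z) - 9)*exp(z)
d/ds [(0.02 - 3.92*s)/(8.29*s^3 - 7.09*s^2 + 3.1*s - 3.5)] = (64.9936*s^3 - 28.2902*s^2 + 0.2836*s + 13.658)/(68.7241*s^6 - 117.5522*s^5 + 101.6661*s^4 - 101.988*s^3 + 59.24*s^2 - 21.7*s + 12.25)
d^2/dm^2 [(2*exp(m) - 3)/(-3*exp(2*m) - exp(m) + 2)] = (-18*exp(4*m) + 114*exp(3*m) - 45*exp(2*m) + 71*exp(m) - 2)*exp(m)/(27*exp(6*m) + 27*exp(5*m) - 45*exp(4*m) - 35*exp(3*m) + 30*exp(2*m) + 12*exp(m) - 8)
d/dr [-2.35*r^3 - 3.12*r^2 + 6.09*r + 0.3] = -7.05*r^2 - 6.24*r + 6.09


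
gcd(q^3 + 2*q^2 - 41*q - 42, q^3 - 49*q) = q + 7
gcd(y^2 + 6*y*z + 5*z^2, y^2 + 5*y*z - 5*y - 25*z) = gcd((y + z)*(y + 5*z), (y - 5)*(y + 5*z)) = y + 5*z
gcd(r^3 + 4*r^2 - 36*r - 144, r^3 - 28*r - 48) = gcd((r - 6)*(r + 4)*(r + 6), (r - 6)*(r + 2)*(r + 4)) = r^2 - 2*r - 24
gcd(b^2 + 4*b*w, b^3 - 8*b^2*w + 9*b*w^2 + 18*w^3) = 1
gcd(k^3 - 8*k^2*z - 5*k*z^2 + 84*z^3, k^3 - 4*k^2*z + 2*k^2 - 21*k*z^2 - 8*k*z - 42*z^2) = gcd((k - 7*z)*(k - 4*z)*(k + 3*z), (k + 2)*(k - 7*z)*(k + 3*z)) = -k^2 + 4*k*z + 21*z^2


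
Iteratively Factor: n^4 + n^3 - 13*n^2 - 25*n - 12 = (n - 4)*(n^3 + 5*n^2 + 7*n + 3) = (n - 4)*(n + 1)*(n^2 + 4*n + 3) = (n - 4)*(n + 1)^2*(n + 3)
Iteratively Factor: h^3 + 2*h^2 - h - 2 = (h + 1)*(h^2 + h - 2) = (h - 1)*(h + 1)*(h + 2)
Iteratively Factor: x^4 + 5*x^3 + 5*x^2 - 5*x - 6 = (x + 1)*(x^3 + 4*x^2 + x - 6) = (x + 1)*(x + 3)*(x^2 + x - 2) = (x - 1)*(x + 1)*(x + 3)*(x + 2)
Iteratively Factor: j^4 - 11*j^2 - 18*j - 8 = (j + 1)*(j^3 - j^2 - 10*j - 8) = (j + 1)*(j + 2)*(j^2 - 3*j - 4) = (j + 1)^2*(j + 2)*(j - 4)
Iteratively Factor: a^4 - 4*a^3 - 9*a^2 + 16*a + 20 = (a - 5)*(a^3 + a^2 - 4*a - 4) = (a - 5)*(a + 2)*(a^2 - a - 2) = (a - 5)*(a + 1)*(a + 2)*(a - 2)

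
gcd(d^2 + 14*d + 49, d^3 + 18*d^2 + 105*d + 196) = d^2 + 14*d + 49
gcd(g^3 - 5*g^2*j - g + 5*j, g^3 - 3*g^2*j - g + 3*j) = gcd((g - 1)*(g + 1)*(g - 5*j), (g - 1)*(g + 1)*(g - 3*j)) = g^2 - 1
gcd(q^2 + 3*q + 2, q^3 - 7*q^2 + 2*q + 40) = q + 2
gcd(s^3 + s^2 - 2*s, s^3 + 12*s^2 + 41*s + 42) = s + 2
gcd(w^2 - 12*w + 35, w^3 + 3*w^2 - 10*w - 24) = 1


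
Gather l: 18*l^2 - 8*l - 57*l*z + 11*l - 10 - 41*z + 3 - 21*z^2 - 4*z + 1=18*l^2 + l*(3 - 57*z) - 21*z^2 - 45*z - 6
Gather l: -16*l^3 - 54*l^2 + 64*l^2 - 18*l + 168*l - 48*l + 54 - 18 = -16*l^3 + 10*l^2 + 102*l + 36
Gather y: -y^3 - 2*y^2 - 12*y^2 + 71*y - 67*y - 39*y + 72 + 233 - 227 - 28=-y^3 - 14*y^2 - 35*y + 50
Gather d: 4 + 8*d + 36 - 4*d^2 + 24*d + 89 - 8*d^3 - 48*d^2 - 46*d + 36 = -8*d^3 - 52*d^2 - 14*d + 165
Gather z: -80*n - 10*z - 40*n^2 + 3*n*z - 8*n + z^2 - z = -40*n^2 - 88*n + z^2 + z*(3*n - 11)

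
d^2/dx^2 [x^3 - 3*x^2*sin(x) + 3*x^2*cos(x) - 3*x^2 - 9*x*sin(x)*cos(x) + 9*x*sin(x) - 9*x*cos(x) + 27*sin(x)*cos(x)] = -3*sqrt(2)*x^2*cos(x + pi/4) - 21*x*sin(x) + 18*x*sin(2*x) - 3*x*cos(x) + 6*x + 12*sin(x) - 54*sin(2*x) + 24*cos(x) - 18*cos(2*x) - 6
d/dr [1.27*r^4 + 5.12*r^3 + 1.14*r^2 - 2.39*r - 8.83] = 5.08*r^3 + 15.36*r^2 + 2.28*r - 2.39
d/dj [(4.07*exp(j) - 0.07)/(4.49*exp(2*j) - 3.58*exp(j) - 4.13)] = (-18.2743*exp(2*j) + 0.6286*exp(j) - 17.0597)*exp(j)/(20.1601*exp(4*j) - 32.1484*exp(3*j) - 24.271*exp(2*j) + 29.5708*exp(j) + 17.0569)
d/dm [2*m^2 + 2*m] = 4*m + 2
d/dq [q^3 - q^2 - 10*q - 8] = 3*q^2 - 2*q - 10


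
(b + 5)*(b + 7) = b^2 + 12*b + 35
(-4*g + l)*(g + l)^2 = -4*g^3 - 7*g^2*l - 2*g*l^2 + l^3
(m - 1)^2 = m^2 - 2*m + 1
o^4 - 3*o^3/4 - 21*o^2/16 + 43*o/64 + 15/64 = (o - 5/4)*(o - 3/4)*(o + 1/4)*(o + 1)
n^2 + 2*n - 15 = (n - 3)*(n + 5)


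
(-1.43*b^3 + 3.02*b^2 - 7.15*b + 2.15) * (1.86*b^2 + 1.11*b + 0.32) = -2.6598*b^5 + 4.0299*b^4 - 10.4044*b^3 - 2.9711*b^2 + 0.0985*b + 0.688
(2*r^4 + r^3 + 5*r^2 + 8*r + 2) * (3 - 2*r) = -4*r^5 + 4*r^4 - 7*r^3 - r^2 + 20*r + 6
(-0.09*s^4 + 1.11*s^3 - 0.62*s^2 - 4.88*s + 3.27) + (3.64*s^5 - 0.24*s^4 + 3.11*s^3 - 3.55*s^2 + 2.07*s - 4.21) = 3.64*s^5 - 0.33*s^4 + 4.22*s^3 - 4.17*s^2 - 2.81*s - 0.94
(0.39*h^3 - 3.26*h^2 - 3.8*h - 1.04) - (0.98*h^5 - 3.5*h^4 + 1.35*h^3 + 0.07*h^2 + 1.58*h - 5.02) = -0.98*h^5 + 3.5*h^4 - 0.96*h^3 - 3.33*h^2 - 5.38*h + 3.98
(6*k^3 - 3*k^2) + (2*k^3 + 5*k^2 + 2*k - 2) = 8*k^3 + 2*k^2 + 2*k - 2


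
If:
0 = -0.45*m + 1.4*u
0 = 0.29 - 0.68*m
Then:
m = 0.43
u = 0.14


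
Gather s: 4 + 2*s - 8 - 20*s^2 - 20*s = -20*s^2 - 18*s - 4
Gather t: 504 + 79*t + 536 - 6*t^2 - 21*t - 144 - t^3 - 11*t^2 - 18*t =-t^3 - 17*t^2 + 40*t + 896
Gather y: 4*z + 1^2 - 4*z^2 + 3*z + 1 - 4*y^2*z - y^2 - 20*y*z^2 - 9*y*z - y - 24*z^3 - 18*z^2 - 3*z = y^2*(-4*z - 1) + y*(-20*z^2 - 9*z - 1) - 24*z^3 - 22*z^2 + 4*z + 2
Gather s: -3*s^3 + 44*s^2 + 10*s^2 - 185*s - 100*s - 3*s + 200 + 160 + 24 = -3*s^3 + 54*s^2 - 288*s + 384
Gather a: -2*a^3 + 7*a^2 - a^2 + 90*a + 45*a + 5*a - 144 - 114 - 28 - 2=-2*a^3 + 6*a^2 + 140*a - 288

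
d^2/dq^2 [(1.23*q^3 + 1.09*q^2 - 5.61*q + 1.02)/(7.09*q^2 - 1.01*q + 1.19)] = (-5.6843418860808e-14*q^5 - 5.6843418860808e-14*q^4 - 566.643139999999*q^3 + 243.592116*q^2 + 250.618896*q - 25.5289)/(356.400829*q^6 - 152.312343*q^5 + 201.154644*q^4 - 52.159127*q^3 + 33.762204*q^2 - 4.290783*q + 1.685159)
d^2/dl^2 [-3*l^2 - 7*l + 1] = -6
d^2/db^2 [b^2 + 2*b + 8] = 2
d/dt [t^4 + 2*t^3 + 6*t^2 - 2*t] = 4*t^3 + 6*t^2 + 12*t - 2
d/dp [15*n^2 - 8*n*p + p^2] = -8*n + 2*p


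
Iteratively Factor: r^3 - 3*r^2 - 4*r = (r - 4)*(r^2 + r) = r*(r - 4)*(r + 1)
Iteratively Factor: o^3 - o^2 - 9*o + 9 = (o + 3)*(o^2 - 4*o + 3) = (o - 1)*(o + 3)*(o - 3)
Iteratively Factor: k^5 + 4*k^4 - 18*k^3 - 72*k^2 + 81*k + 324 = (k - 3)*(k^4 + 7*k^3 + 3*k^2 - 63*k - 108) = (k - 3)*(k + 4)*(k^3 + 3*k^2 - 9*k - 27) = (k - 3)*(k + 3)*(k + 4)*(k^2 - 9) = (k - 3)^2*(k + 3)*(k + 4)*(k + 3)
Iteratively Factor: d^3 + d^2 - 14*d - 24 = (d + 3)*(d^2 - 2*d - 8) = (d - 4)*(d + 3)*(d + 2)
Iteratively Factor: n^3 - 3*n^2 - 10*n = (n + 2)*(n^2 - 5*n) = (n - 5)*(n + 2)*(n)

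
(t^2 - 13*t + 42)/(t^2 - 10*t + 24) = (t - 7)/(t - 4)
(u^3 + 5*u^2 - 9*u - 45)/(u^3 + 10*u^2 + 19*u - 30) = (u^2 - 9)/(u^2 + 5*u - 6)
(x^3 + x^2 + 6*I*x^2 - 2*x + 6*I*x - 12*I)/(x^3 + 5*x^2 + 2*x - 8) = (x + 6*I)/(x + 4)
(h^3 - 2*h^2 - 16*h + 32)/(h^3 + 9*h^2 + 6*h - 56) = (h - 4)/(h + 7)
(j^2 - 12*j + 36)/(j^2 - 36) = (j - 6)/(j + 6)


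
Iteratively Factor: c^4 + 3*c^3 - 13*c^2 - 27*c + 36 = (c - 3)*(c^3 + 6*c^2 + 5*c - 12) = (c - 3)*(c + 4)*(c^2 + 2*c - 3) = (c - 3)*(c + 3)*(c + 4)*(c - 1)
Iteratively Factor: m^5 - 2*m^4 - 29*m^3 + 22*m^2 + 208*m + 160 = (m - 5)*(m^4 + 3*m^3 - 14*m^2 - 48*m - 32) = (m - 5)*(m + 1)*(m^3 + 2*m^2 - 16*m - 32) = (m - 5)*(m - 4)*(m + 1)*(m^2 + 6*m + 8) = (m - 5)*(m - 4)*(m + 1)*(m + 4)*(m + 2)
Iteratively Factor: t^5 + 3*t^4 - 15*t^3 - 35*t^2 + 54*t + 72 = (t - 2)*(t^4 + 5*t^3 - 5*t^2 - 45*t - 36) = (t - 2)*(t + 1)*(t^3 + 4*t^2 - 9*t - 36) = (t - 2)*(t + 1)*(t + 3)*(t^2 + t - 12) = (t - 2)*(t + 1)*(t + 3)*(t + 4)*(t - 3)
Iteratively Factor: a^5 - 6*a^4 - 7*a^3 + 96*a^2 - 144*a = (a - 3)*(a^4 - 3*a^3 - 16*a^2 + 48*a) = (a - 3)^2*(a^3 - 16*a) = a*(a - 3)^2*(a^2 - 16) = a*(a - 3)^2*(a + 4)*(a - 4)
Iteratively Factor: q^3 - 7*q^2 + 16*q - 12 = (q - 2)*(q^2 - 5*q + 6) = (q - 2)^2*(q - 3)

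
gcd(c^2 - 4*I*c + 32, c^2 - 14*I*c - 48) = c - 8*I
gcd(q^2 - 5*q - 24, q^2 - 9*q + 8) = q - 8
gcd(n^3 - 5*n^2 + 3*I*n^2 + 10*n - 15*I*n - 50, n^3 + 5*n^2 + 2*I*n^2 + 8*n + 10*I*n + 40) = n - 2*I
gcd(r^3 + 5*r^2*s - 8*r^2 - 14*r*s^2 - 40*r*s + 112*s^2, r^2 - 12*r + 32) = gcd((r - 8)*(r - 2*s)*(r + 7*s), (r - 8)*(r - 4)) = r - 8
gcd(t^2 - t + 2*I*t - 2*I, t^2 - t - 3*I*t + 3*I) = t - 1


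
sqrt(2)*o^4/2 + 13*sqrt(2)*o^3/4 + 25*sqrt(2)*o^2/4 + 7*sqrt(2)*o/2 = o*(o + 2)*(o + 7/2)*(sqrt(2)*o/2 + sqrt(2)/2)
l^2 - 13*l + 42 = (l - 7)*(l - 6)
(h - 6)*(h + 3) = h^2 - 3*h - 18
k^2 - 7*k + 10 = (k - 5)*(k - 2)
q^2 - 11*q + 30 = (q - 6)*(q - 5)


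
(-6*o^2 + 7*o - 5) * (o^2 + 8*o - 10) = -6*o^4 - 41*o^3 + 111*o^2 - 110*o + 50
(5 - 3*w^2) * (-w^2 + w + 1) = 3*w^4 - 3*w^3 - 8*w^2 + 5*w + 5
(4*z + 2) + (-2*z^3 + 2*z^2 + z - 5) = -2*z^3 + 2*z^2 + 5*z - 3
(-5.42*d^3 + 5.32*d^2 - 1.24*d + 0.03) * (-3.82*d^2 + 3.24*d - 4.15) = 20.7044*d^5 - 37.8832*d^4 + 44.4666*d^3 - 26.2102*d^2 + 5.2432*d - 0.1245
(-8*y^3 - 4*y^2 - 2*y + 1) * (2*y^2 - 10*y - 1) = -16*y^5 + 72*y^4 + 44*y^3 + 26*y^2 - 8*y - 1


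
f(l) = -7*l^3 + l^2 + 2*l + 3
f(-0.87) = 6.63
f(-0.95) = 8.00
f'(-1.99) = -85.14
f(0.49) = 3.40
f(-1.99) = 58.14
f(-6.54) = 1990.78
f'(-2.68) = -154.19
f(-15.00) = 23823.00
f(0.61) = 3.00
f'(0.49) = -2.06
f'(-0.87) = -15.63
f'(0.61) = -4.59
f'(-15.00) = -4753.00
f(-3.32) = 263.54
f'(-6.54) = -909.28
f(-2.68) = 139.56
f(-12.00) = 12219.00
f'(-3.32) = -236.11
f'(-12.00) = -3046.00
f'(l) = -21*l^2 + 2*l + 2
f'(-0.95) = -18.85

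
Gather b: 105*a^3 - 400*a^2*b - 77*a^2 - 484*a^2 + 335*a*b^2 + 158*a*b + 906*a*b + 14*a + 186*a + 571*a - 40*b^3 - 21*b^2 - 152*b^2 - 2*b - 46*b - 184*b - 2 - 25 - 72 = 105*a^3 - 561*a^2 + 771*a - 40*b^3 + b^2*(335*a - 173) + b*(-400*a^2 + 1064*a - 232) - 99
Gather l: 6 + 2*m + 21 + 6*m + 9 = 8*m + 36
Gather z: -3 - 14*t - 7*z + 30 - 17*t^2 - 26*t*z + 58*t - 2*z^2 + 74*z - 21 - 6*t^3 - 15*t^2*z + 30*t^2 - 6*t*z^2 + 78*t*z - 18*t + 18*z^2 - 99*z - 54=-6*t^3 + 13*t^2 + 26*t + z^2*(16 - 6*t) + z*(-15*t^2 + 52*t - 32) - 48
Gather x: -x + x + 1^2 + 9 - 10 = 0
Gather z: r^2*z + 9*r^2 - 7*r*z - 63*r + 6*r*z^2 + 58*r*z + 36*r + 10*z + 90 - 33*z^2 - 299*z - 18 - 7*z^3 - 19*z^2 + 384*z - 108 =9*r^2 - 27*r - 7*z^3 + z^2*(6*r - 52) + z*(r^2 + 51*r + 95) - 36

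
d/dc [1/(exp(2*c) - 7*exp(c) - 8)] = (7 - 2*exp(c))*exp(c)/(-exp(2*c) + 7*exp(c) + 8)^2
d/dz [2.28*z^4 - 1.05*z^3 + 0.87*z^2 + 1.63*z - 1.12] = 9.12*z^3 - 3.15*z^2 + 1.74*z + 1.63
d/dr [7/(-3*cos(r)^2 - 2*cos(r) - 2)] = -14*(3*cos(r) + 1)*sin(r)/(3*cos(r)^2 + 2*cos(r) + 2)^2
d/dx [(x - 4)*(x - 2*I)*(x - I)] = 3*x^2 + x*(-8 - 6*I) - 2 + 12*I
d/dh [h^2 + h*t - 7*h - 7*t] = 2*h + t - 7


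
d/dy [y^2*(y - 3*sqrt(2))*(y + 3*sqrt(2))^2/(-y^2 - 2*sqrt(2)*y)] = (-3*y^4 - 14*sqrt(2)*y^3 - 18*y^2 + 72*sqrt(2)*y + 216)/(y^2 + 4*sqrt(2)*y + 8)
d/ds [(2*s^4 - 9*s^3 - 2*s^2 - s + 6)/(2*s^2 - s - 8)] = 2*(4*s^5 - 12*s^4 - 23*s^3 + 110*s^2 + 4*s + 7)/(4*s^4 - 4*s^3 - 31*s^2 + 16*s + 64)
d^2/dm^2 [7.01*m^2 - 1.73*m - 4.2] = 14.0200000000000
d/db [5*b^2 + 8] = 10*b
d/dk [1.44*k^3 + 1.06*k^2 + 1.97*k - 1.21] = 4.32*k^2 + 2.12*k + 1.97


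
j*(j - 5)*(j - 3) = j^3 - 8*j^2 + 15*j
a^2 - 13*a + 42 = (a - 7)*(a - 6)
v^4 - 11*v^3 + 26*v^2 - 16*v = v*(v - 8)*(v - 2)*(v - 1)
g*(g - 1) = g^2 - g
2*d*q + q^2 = q*(2*d + q)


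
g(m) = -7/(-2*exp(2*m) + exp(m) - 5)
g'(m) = -7*(4*exp(2*m) - exp(m))/(-2*exp(2*m) + exp(m) - 5)^2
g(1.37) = 0.22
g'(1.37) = -0.40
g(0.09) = 1.11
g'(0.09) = -0.65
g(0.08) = 1.12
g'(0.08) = -0.64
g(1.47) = 0.18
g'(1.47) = -0.34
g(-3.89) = 1.41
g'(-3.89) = 0.01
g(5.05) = 0.00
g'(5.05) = -0.00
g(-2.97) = 1.41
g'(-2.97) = 0.01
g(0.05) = 1.14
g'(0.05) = -0.62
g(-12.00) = 1.40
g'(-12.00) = 0.00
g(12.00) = 0.00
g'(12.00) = 0.00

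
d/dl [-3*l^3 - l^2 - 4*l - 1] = -9*l^2 - 2*l - 4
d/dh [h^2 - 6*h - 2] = 2*h - 6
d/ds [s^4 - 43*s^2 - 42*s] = 4*s^3 - 86*s - 42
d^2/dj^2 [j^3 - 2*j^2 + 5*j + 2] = 6*j - 4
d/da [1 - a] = -1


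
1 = 1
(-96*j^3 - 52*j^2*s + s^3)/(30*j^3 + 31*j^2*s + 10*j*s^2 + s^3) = (-48*j^2 - 2*j*s + s^2)/(15*j^2 + 8*j*s + s^2)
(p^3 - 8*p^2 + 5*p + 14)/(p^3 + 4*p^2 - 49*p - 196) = (p^2 - p - 2)/(p^2 + 11*p + 28)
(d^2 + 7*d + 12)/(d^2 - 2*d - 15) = (d + 4)/(d - 5)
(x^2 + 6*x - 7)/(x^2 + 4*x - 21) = (x - 1)/(x - 3)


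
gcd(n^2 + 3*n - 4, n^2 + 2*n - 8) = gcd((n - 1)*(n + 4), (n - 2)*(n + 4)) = n + 4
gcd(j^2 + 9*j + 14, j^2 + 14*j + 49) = j + 7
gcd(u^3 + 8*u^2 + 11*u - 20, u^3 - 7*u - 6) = 1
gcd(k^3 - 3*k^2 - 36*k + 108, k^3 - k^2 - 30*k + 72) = k^2 + 3*k - 18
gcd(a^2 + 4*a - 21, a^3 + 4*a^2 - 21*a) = a^2 + 4*a - 21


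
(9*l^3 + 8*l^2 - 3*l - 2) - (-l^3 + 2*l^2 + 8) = 10*l^3 + 6*l^2 - 3*l - 10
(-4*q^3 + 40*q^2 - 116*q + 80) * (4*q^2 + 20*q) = -16*q^5 + 80*q^4 + 336*q^3 - 2000*q^2 + 1600*q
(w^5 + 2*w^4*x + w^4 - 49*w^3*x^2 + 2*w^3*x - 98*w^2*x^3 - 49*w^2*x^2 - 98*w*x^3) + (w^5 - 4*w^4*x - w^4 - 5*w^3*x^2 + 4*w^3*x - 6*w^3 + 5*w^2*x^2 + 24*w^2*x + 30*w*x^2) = 2*w^5 - 2*w^4*x - 54*w^3*x^2 + 6*w^3*x - 6*w^3 - 98*w^2*x^3 - 44*w^2*x^2 + 24*w^2*x - 98*w*x^3 + 30*w*x^2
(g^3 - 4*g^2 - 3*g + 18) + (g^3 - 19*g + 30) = 2*g^3 - 4*g^2 - 22*g + 48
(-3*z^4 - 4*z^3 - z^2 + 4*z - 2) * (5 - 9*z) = 27*z^5 + 21*z^4 - 11*z^3 - 41*z^2 + 38*z - 10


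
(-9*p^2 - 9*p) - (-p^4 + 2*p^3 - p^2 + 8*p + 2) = p^4 - 2*p^3 - 8*p^2 - 17*p - 2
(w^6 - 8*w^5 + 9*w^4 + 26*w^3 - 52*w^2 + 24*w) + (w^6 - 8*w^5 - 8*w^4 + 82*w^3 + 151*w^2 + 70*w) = 2*w^6 - 16*w^5 + w^4 + 108*w^3 + 99*w^2 + 94*w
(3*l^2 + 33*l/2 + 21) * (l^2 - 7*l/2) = 3*l^4 + 6*l^3 - 147*l^2/4 - 147*l/2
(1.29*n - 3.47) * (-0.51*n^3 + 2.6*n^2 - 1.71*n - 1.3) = -0.6579*n^4 + 5.1237*n^3 - 11.2279*n^2 + 4.2567*n + 4.511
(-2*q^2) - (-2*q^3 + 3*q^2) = 2*q^3 - 5*q^2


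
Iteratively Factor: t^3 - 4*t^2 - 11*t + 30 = (t - 2)*(t^2 - 2*t - 15) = (t - 5)*(t - 2)*(t + 3)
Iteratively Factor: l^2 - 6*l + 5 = (l - 1)*(l - 5)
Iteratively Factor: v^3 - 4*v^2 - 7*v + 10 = (v - 5)*(v^2 + v - 2) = (v - 5)*(v - 1)*(v + 2)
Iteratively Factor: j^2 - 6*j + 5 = (j - 5)*(j - 1)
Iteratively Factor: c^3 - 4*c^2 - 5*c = (c)*(c^2 - 4*c - 5) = c*(c + 1)*(c - 5)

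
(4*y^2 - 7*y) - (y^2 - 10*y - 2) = 3*y^2 + 3*y + 2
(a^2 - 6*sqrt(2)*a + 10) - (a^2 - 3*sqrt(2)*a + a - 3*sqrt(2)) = -3*sqrt(2)*a - a + 3*sqrt(2) + 10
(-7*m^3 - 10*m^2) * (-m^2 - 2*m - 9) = 7*m^5 + 24*m^4 + 83*m^3 + 90*m^2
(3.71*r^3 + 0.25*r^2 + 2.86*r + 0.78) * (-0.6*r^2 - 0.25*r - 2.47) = -2.226*r^5 - 1.0775*r^4 - 10.9422*r^3 - 1.8005*r^2 - 7.2592*r - 1.9266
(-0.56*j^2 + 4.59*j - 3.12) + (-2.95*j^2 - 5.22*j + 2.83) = -3.51*j^2 - 0.63*j - 0.29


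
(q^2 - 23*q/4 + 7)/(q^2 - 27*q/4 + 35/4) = (q - 4)/(q - 5)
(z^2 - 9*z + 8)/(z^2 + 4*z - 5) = (z - 8)/(z + 5)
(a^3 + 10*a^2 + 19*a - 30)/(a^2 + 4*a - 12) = (a^2 + 4*a - 5)/(a - 2)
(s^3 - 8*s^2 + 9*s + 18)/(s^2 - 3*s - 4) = (s^2 - 9*s + 18)/(s - 4)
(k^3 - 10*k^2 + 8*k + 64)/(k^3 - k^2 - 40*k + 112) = (k^2 - 6*k - 16)/(k^2 + 3*k - 28)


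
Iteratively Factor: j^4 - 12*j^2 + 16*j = (j)*(j^3 - 12*j + 16) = j*(j - 2)*(j^2 + 2*j - 8) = j*(j - 2)*(j + 4)*(j - 2)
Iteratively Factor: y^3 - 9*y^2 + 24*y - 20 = (y - 5)*(y^2 - 4*y + 4) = (y - 5)*(y - 2)*(y - 2)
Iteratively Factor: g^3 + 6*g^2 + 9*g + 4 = (g + 4)*(g^2 + 2*g + 1) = (g + 1)*(g + 4)*(g + 1)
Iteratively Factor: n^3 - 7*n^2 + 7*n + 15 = (n - 3)*(n^2 - 4*n - 5) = (n - 3)*(n + 1)*(n - 5)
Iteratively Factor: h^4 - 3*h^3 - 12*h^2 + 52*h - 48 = (h - 2)*(h^3 - h^2 - 14*h + 24) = (h - 3)*(h - 2)*(h^2 + 2*h - 8) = (h - 3)*(h - 2)^2*(h + 4)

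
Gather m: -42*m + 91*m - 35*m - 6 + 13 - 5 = 14*m + 2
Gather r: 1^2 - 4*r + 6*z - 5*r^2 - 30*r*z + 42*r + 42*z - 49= -5*r^2 + r*(38 - 30*z) + 48*z - 48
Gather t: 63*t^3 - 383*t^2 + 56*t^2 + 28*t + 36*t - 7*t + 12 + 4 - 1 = 63*t^3 - 327*t^2 + 57*t + 15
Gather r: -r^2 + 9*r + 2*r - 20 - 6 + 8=-r^2 + 11*r - 18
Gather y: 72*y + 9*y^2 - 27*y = 9*y^2 + 45*y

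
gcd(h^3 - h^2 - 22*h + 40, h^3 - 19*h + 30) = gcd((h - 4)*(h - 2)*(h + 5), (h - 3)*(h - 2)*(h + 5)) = h^2 + 3*h - 10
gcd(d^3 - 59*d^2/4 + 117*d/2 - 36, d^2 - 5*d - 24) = d - 8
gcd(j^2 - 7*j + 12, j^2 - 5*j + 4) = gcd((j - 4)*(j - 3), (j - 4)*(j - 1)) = j - 4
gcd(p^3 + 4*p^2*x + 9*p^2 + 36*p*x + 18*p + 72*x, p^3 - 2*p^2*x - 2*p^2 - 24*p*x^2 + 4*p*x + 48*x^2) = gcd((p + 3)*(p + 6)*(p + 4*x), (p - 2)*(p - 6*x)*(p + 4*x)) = p + 4*x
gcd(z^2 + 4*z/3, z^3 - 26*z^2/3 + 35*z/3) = z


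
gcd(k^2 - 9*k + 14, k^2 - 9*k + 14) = k^2 - 9*k + 14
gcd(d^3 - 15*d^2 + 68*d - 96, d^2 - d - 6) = d - 3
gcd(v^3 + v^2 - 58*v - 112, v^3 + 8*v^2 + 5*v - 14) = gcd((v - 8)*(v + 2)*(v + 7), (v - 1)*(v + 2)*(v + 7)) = v^2 + 9*v + 14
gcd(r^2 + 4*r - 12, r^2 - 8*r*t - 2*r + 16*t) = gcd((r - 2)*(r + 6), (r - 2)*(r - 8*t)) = r - 2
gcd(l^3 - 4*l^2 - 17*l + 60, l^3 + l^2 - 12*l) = l^2 + l - 12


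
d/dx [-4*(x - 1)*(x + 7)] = -8*x - 24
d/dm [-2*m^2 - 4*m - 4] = -4*m - 4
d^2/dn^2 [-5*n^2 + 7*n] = -10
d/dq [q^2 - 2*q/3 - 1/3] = 2*q - 2/3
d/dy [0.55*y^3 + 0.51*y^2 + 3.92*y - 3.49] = 1.65*y^2 + 1.02*y + 3.92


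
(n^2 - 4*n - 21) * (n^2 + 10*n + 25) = n^4 + 6*n^3 - 36*n^2 - 310*n - 525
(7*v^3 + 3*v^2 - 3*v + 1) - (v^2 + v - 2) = 7*v^3 + 2*v^2 - 4*v + 3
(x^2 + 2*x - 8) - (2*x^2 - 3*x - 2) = -x^2 + 5*x - 6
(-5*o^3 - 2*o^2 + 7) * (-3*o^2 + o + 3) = 15*o^5 + o^4 - 17*o^3 - 27*o^2 + 7*o + 21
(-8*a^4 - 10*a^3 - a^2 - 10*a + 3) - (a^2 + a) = -8*a^4 - 10*a^3 - 2*a^2 - 11*a + 3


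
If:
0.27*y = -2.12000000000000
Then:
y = -7.85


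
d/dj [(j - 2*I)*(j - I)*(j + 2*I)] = 3*j^2 - 2*I*j + 4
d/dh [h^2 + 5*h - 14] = 2*h + 5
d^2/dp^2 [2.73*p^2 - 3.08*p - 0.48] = 5.46000000000000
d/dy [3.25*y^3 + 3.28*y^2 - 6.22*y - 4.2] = 9.75*y^2 + 6.56*y - 6.22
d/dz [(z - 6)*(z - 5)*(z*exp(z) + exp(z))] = (z^3 - 7*z^2 - z + 49)*exp(z)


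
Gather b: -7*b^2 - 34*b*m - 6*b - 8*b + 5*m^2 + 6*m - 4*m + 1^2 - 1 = -7*b^2 + b*(-34*m - 14) + 5*m^2 + 2*m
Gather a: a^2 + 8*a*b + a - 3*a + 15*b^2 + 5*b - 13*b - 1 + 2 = a^2 + a*(8*b - 2) + 15*b^2 - 8*b + 1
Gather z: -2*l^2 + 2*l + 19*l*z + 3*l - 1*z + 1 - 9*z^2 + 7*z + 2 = -2*l^2 + 5*l - 9*z^2 + z*(19*l + 6) + 3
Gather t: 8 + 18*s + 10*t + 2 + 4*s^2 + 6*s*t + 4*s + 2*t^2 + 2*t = 4*s^2 + 22*s + 2*t^2 + t*(6*s + 12) + 10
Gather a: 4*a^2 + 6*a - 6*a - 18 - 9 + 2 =4*a^2 - 25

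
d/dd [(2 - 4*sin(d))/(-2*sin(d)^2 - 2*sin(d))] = (2*sin(d) + cos(2*d))*cos(d)/((sin(d) + 1)^2*sin(d)^2)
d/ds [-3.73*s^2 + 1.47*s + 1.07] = 1.47 - 7.46*s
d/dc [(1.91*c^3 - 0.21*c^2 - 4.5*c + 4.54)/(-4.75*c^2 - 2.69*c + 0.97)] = (-9.0725*c^4 - 10.2758*c^3 - 15.252*c^2 + 42.7226*c + 7.8476)/(22.5625*c^4 + 25.555*c^3 - 1.9789*c^2 - 5.2186*c + 0.9409)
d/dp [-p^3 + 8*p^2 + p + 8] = -3*p^2 + 16*p + 1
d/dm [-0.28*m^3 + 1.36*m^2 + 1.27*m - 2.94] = -0.84*m^2 + 2.72*m + 1.27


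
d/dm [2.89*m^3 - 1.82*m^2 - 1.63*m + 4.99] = 8.67*m^2 - 3.64*m - 1.63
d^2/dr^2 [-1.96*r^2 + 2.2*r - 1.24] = -3.92000000000000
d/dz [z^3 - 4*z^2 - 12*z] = 3*z^2 - 8*z - 12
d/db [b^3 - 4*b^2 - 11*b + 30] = 3*b^2 - 8*b - 11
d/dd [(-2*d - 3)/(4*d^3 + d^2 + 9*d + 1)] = (-8*d^3 - 2*d^2 - 18*d + (2*d + 3)*(12*d^2 + 2*d + 9) - 2)/(4*d^3 + d^2 + 9*d + 1)^2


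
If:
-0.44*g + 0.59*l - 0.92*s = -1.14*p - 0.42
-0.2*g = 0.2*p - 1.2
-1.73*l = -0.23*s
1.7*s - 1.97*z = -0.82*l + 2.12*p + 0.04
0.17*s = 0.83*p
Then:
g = 6.88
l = -0.57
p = -0.88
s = -4.29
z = -3.01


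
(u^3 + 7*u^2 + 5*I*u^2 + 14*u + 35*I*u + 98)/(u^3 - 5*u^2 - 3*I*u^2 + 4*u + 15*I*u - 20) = (u^3 + u^2*(7 + 5*I) + u*(14 + 35*I) + 98)/(u^3 + u^2*(-5 - 3*I) + u*(4 + 15*I) - 20)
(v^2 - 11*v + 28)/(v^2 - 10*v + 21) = (v - 4)/(v - 3)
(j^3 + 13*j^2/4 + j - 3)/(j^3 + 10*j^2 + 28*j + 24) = (j - 3/4)/(j + 6)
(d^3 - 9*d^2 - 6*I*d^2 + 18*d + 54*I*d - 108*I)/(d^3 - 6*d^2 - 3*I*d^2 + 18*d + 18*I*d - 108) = (d - 3)/(d + 3*I)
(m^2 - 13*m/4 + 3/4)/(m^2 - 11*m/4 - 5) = (-4*m^2 + 13*m - 3)/(-4*m^2 + 11*m + 20)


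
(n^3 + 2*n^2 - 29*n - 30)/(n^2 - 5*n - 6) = (n^2 + n - 30)/(n - 6)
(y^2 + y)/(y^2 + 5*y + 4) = y/(y + 4)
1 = 1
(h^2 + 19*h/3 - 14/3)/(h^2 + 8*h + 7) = (h - 2/3)/(h + 1)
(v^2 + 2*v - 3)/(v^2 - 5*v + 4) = (v + 3)/(v - 4)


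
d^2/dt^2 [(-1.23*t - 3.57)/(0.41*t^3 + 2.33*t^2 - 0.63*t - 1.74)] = (-1.240578*t^5 - 14.251518*t^4 - 68.557248*t^3 - 121.284036*t^2 - 13.758606*t - 29.084202)/(0.068921*t^9 + 1.175019*t^8 + 6.359838*t^7 + 8.160821*t^6 - 19.745766*t^5 - 22.867875*t^4 + 18.798777*t^3 + 19.091106*t^2 - 5.722164*t - 5.268024)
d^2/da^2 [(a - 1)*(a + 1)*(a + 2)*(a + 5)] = 12*a^2 + 42*a + 18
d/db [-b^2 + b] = 1 - 2*b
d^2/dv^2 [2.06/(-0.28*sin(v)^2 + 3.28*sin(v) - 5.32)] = (0.646016*sin(v)^4 - 5.675712*sin(v)^3 + 8.91897599999999*sin(v)^2 + 47.2976*sin(v) - 38.187456)/(0.28*sin(v)^2 - 3.28*sin(v) + 5.32)^3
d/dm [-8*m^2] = -16*m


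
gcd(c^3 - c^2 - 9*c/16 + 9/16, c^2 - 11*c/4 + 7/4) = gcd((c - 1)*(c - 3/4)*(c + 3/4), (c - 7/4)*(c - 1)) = c - 1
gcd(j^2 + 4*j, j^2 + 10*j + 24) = j + 4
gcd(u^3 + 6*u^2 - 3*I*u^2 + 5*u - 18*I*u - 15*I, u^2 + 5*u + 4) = u + 1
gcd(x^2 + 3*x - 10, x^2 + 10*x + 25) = x + 5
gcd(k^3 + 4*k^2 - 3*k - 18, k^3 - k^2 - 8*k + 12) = k^2 + k - 6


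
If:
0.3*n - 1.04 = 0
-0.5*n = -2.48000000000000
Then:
No Solution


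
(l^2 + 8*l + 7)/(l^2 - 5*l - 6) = (l + 7)/(l - 6)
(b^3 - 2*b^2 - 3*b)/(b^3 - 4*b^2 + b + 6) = b/(b - 2)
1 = 1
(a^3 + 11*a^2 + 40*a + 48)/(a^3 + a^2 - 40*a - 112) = (a + 3)/(a - 7)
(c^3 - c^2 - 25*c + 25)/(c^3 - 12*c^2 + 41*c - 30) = (c + 5)/(c - 6)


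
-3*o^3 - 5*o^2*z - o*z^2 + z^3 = (-3*o + z)*(o + z)^2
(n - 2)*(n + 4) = n^2 + 2*n - 8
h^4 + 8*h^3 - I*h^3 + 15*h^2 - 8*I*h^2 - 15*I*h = h*(h + 3)*(h + 5)*(h - I)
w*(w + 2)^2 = w^3 + 4*w^2 + 4*w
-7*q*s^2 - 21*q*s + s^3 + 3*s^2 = s*(-7*q + s)*(s + 3)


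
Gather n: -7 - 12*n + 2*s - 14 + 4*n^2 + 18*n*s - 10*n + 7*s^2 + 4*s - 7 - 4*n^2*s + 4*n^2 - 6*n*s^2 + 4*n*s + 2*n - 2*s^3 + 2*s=n^2*(8 - 4*s) + n*(-6*s^2 + 22*s - 20) - 2*s^3 + 7*s^2 + 8*s - 28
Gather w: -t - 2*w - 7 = -t - 2*w - 7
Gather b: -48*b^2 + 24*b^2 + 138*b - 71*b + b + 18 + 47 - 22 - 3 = -24*b^2 + 68*b + 40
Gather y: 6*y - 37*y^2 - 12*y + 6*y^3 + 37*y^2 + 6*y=6*y^3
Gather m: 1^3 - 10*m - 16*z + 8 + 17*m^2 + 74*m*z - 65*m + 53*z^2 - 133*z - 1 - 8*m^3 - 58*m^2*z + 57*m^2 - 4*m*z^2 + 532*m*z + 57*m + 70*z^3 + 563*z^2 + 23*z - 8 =-8*m^3 + m^2*(74 - 58*z) + m*(-4*z^2 + 606*z - 18) + 70*z^3 + 616*z^2 - 126*z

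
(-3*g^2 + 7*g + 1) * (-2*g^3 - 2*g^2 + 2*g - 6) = 6*g^5 - 8*g^4 - 22*g^3 + 30*g^2 - 40*g - 6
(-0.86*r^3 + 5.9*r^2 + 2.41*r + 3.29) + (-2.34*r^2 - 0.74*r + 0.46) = -0.86*r^3 + 3.56*r^2 + 1.67*r + 3.75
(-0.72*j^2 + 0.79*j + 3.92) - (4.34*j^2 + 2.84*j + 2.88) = -5.06*j^2 - 2.05*j + 1.04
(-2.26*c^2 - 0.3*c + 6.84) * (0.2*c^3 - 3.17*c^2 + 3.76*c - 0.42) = -0.452*c^5 + 7.1042*c^4 - 6.1786*c^3 - 21.8616*c^2 + 25.8444*c - 2.8728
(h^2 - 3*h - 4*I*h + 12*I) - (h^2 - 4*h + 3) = h - 4*I*h - 3 + 12*I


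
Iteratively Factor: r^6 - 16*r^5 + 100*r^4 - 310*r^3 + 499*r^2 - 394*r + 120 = (r - 2)*(r^5 - 14*r^4 + 72*r^3 - 166*r^2 + 167*r - 60) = (r - 5)*(r - 2)*(r^4 - 9*r^3 + 27*r^2 - 31*r + 12) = (r - 5)*(r - 2)*(r - 1)*(r^3 - 8*r^2 + 19*r - 12) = (r - 5)*(r - 4)*(r - 2)*(r - 1)*(r^2 - 4*r + 3) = (r - 5)*(r - 4)*(r - 3)*(r - 2)*(r - 1)*(r - 1)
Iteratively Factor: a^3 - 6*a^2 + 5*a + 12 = (a + 1)*(a^2 - 7*a + 12) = (a - 3)*(a + 1)*(a - 4)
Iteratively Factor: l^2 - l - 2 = (l - 2)*(l + 1)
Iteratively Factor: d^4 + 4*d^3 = (d)*(d^3 + 4*d^2) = d^2*(d^2 + 4*d) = d^2*(d + 4)*(d)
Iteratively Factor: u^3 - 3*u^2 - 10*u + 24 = (u - 2)*(u^2 - u - 12) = (u - 4)*(u - 2)*(u + 3)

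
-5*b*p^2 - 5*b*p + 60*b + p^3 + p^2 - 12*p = (-5*b + p)*(p - 3)*(p + 4)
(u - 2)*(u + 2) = u^2 - 4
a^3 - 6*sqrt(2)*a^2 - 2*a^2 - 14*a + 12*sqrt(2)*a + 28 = (a - 2)*(a - 7*sqrt(2))*(a + sqrt(2))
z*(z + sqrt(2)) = z^2 + sqrt(2)*z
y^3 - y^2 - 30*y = y*(y - 6)*(y + 5)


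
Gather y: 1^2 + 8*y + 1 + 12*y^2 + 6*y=12*y^2 + 14*y + 2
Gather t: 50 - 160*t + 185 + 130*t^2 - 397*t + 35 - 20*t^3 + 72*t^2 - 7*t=-20*t^3 + 202*t^2 - 564*t + 270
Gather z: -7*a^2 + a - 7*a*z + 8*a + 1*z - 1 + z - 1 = -7*a^2 + 9*a + z*(2 - 7*a) - 2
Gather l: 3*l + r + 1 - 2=3*l + r - 1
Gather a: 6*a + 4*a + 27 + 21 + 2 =10*a + 50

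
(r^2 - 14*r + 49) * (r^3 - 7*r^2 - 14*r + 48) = r^5 - 21*r^4 + 133*r^3 - 99*r^2 - 1358*r + 2352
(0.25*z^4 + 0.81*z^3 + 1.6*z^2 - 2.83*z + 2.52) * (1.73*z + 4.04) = 0.4325*z^5 + 2.4113*z^4 + 6.0404*z^3 + 1.5681*z^2 - 7.0736*z + 10.1808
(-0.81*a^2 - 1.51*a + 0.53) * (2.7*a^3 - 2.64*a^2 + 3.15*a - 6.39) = -2.187*a^5 - 1.9386*a^4 + 2.8659*a^3 - 0.9798*a^2 + 11.3184*a - 3.3867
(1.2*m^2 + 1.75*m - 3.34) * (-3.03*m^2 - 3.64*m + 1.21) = -3.636*m^4 - 9.6705*m^3 + 5.2022*m^2 + 14.2751*m - 4.0414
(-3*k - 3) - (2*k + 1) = -5*k - 4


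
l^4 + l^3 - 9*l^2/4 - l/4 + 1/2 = (l - 1)*(l - 1/2)*(l + 1/2)*(l + 2)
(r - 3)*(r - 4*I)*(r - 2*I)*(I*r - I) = I*r^4 + 6*r^3 - 4*I*r^3 - 24*r^2 - 5*I*r^2 + 18*r + 32*I*r - 24*I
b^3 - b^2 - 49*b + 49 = (b - 7)*(b - 1)*(b + 7)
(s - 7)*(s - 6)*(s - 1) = s^3 - 14*s^2 + 55*s - 42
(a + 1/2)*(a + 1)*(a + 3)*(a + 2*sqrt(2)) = a^4 + 2*sqrt(2)*a^3 + 9*a^3/2 + 5*a^2 + 9*sqrt(2)*a^2 + 3*a/2 + 10*sqrt(2)*a + 3*sqrt(2)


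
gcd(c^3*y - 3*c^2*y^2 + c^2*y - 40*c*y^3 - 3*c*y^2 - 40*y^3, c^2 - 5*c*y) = 1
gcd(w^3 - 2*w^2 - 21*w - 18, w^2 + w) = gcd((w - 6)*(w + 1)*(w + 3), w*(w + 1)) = w + 1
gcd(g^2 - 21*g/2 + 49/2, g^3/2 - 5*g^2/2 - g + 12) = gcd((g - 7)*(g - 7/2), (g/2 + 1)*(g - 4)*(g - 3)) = 1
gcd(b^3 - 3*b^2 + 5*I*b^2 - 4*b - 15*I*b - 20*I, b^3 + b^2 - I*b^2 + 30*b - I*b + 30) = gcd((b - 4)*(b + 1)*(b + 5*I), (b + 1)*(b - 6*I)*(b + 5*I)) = b^2 + b*(1 + 5*I) + 5*I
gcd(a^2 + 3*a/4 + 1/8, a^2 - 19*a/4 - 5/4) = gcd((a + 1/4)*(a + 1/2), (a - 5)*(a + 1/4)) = a + 1/4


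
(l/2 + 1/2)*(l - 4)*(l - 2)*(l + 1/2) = l^4/2 - 9*l^3/4 - l^2/4 + 9*l/2 + 2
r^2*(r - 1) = r^3 - r^2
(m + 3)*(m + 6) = m^2 + 9*m + 18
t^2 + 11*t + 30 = (t + 5)*(t + 6)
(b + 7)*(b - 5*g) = b^2 - 5*b*g + 7*b - 35*g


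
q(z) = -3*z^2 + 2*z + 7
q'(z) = 2 - 6*z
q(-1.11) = 1.08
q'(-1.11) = 8.66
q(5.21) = -64.01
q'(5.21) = -29.26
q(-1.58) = -3.65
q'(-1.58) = 11.48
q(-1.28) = -0.48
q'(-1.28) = 9.68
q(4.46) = -43.75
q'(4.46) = -24.76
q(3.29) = -18.89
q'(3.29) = -17.74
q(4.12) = -35.68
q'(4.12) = -22.72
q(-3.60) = -39.08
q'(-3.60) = 23.60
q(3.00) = -14.00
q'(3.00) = -16.00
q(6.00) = -89.00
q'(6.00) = -34.00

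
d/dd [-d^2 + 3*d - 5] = 3 - 2*d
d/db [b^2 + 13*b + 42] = 2*b + 13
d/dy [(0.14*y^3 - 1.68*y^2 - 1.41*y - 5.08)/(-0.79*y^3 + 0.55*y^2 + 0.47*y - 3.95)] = (-1.2502*y^4 - 2.0962*y^3 - 13.7127*y^2 + 18.86*y + 7.9571)/(0.6241*y^6 - 0.869*y^5 - 0.4401*y^4 + 6.758*y^3 - 4.1241*y^2 - 3.713*y + 15.6025)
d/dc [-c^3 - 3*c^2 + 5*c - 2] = -3*c^2 - 6*c + 5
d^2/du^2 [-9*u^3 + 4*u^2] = 8 - 54*u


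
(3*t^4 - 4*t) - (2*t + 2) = 3*t^4 - 6*t - 2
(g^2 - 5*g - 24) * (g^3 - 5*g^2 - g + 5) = g^5 - 10*g^4 + 130*g^2 - g - 120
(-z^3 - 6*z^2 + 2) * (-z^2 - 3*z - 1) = z^5 + 9*z^4 + 19*z^3 + 4*z^2 - 6*z - 2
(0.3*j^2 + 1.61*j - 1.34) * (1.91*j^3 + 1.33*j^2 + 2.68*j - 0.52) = 0.573*j^5 + 3.4741*j^4 + 0.3859*j^3 + 2.3766*j^2 - 4.4284*j + 0.6968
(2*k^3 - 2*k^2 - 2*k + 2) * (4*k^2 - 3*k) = 8*k^5 - 14*k^4 - 2*k^3 + 14*k^2 - 6*k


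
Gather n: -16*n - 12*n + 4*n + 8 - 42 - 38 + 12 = -24*n - 60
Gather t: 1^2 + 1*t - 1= t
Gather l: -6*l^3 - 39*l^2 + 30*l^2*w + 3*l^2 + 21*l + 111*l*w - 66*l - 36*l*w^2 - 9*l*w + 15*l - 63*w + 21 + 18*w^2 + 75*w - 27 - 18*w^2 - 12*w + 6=-6*l^3 + l^2*(30*w - 36) + l*(-36*w^2 + 102*w - 30)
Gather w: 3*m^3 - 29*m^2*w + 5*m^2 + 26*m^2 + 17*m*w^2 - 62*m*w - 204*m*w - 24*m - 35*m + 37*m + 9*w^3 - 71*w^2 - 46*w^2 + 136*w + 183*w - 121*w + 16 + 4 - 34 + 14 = 3*m^3 + 31*m^2 - 22*m + 9*w^3 + w^2*(17*m - 117) + w*(-29*m^2 - 266*m + 198)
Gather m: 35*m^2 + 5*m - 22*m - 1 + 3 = 35*m^2 - 17*m + 2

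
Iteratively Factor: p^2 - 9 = (p - 3)*(p + 3)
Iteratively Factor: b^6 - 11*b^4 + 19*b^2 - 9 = (b + 1)*(b^5 - b^4 - 10*b^3 + 10*b^2 + 9*b - 9) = (b - 1)*(b + 1)*(b^4 - 10*b^2 + 9) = (b - 3)*(b - 1)*(b + 1)*(b^3 + 3*b^2 - b - 3) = (b - 3)*(b - 1)*(b + 1)*(b + 3)*(b^2 - 1) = (b - 3)*(b - 1)^2*(b + 1)*(b + 3)*(b + 1)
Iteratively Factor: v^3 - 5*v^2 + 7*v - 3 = (v - 1)*(v^2 - 4*v + 3) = (v - 3)*(v - 1)*(v - 1)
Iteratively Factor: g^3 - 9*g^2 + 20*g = (g - 5)*(g^2 - 4*g) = g*(g - 5)*(g - 4)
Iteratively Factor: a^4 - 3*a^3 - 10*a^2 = (a)*(a^3 - 3*a^2 - 10*a) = a*(a + 2)*(a^2 - 5*a) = a^2*(a + 2)*(a - 5)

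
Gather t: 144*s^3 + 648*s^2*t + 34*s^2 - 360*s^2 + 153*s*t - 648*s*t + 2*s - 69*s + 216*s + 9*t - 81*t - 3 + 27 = 144*s^3 - 326*s^2 + 149*s + t*(648*s^2 - 495*s - 72) + 24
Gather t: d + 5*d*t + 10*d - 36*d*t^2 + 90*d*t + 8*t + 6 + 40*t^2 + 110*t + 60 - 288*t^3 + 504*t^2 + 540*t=11*d - 288*t^3 + t^2*(544 - 36*d) + t*(95*d + 658) + 66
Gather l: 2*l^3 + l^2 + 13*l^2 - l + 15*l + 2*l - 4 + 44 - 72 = 2*l^3 + 14*l^2 + 16*l - 32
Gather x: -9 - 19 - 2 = -30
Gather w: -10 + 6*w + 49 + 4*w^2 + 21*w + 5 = 4*w^2 + 27*w + 44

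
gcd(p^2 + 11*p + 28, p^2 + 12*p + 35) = p + 7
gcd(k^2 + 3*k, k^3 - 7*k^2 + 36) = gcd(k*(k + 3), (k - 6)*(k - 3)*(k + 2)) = 1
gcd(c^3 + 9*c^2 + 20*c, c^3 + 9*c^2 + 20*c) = c^3 + 9*c^2 + 20*c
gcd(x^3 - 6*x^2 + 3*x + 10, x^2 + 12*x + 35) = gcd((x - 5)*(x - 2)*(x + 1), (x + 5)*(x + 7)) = 1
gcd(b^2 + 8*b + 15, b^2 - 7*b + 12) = 1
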